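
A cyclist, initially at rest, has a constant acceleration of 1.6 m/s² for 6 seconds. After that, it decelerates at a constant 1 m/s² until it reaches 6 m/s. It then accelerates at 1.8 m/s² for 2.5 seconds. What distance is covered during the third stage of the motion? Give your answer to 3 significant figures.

Phase 1 (accelerating): v₀ = 0 m/s, a = 1.6 m/s².
v = v₀ + at = 0 + (1.6)(6) = 9.60 m/s
Δx = v₀t + ½at² = 0·6 + 0.5·1.6·6² = 28.8 m

Phase 2 (decelerating): v₀ = 9.60 m/s, a = -1 m/s².
v = v₀ + at → t = (6 − 9.60) / -1 = 3.60 s
v² = v₀² + 2aΔx → Δx = (6² − 9.60²)/(2·-1) = 28.1 m

Phase 3 (accelerating): v₀ = 6.00 m/s, a = 1.8 m/s².
v = v₀ + at = 6.00 + (1.8)(2.5) = 10.5 m/s
Δx = v₀t + ½at² = 6.00·2.5 + 0.5·1.8·2.5² = 20.6 m
Distance in phase 3 = 20.6 m

20.6 m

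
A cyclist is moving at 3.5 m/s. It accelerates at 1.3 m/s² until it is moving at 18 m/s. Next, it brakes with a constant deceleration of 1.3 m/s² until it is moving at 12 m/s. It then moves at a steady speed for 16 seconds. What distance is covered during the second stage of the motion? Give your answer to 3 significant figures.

Phase 1 (accelerating): v₀ = 3.50 m/s, a = 1.3 m/s².
v = v₀ + at → t = (18 − 3.50) / 1.3 = 11.2 s
v² = v₀² + 2aΔx → Δx = (18² − 3.50²)/(2·1.3) = 120 m

Phase 2 (decelerating): v₀ = 18.0 m/s, a = -1.3 m/s².
v = v₀ + at → t = (12 − 18.0) / -1.3 = 4.62 s
v² = v₀² + 2aΔx → Δx = (12² − 18.0²)/(2·-1.3) = 69.2 m
Distance in phase 2 = 69.2 m

69.2 m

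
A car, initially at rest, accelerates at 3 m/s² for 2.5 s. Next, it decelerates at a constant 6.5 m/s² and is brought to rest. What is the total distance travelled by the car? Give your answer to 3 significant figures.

Phase 1 (accelerating): v₀ = 0 m/s, a = 3 m/s².
v = v₀ + at = 0 + (3)(2.5) = 7.50 m/s
Δx = v₀t + ½at² = 0·2.5 + 0.5·3·2.5² = 9.38 m

Phase 2 (decelerating): v₀ = 7.50 m/s, a = -6.5 m/s².
v = v₀ + at → t = (0 − 7.50) / -6.5 = 1.15 s
v² = v₀² + 2aΔx → Δx = (0² − 7.50²)/(2·-6.5) = 4.33 m
Total distance = 9.38 + 4.33 = 13.7 m

13.7 m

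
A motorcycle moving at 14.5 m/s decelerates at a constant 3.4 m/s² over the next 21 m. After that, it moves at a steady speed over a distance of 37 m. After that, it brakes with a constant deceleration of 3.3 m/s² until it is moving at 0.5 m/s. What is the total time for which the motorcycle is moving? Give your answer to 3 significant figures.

Phase 1 (decelerating): v₀ = 14.5 m/s, a = -3.4 m/s².
v² = v₀² + 2aΔx = 14.5² + 2·-3.4·21 = 67.5 → v = 8.21 m/s
t = (v − v₀)/a = (8.21 − 14.5)/-3.4 = 1.85 s

Phase 2 (constant speed): v₀ = 8.21 m/s, a = 0 m/s².
Constant speed: t = d/v = 37/8.21 = 4.51 s

Phase 3 (decelerating): v₀ = 8.21 m/s, a = -3.3 m/s².
v = v₀ + at → t = (0.5 − 8.21) / -3.3 = 2.34 s
v² = v₀² + 2aΔx → Δx = (0.5² − 8.21²)/(2·-3.3) = 10.2 m
Total time = 1.85 + 4.51 + 2.34 = 8.69 s

8.69 s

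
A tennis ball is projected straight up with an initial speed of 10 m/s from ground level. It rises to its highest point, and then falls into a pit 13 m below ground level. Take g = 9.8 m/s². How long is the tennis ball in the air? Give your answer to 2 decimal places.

2.94 s

Phase 1 (rising): v₀ = 10.0 m/s, a = -9.8 m/s².
v = v₀ + at → t = (0 − 10.0) / -9.8 = 1.02 s
v² = v₀² + 2aΔx → Δx = (0² − 10.0²)/(2·-9.8) = 5.10 m

Phase 2 (falling): v₀ = 0 m/s, a = -9.8 m/s².
Falls 18.1 m from rest: t = √(2·18.1/9.8) = 1.92 s; v = g·t = 18.8 m/s.
Total time = 1.02 + 1.92 = 2.94 s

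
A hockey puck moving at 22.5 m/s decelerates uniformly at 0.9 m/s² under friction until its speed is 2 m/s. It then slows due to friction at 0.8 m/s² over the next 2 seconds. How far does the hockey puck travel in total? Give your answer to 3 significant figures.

281 m

Phase 1 (decelerating): v₀ = 22.5 m/s, a = -0.9 m/s².
v = v₀ + at → t = (2 − 22.5) / -0.9 = 22.8 s
v² = v₀² + 2aΔx → Δx = (2² − 22.5²)/(2·-0.9) = 279 m

Phase 2 (decelerating): v₀ = 2.00 m/s, a = -0.8 m/s².
v = v₀ + at = 2.00 + (-0.8)(2) = 0.400 m/s
Δx = v₀t + ½at² = 2.00·2 + 0.5·-0.8·2² = 2.40 m
Total distance = 279 + 2.40 = 281 m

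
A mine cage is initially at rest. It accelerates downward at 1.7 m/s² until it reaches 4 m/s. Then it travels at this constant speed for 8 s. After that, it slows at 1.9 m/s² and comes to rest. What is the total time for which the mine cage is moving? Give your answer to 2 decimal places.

Phase 1 (accelerating): v₀ = 0 m/s, a = 1.7 m/s².
v = v₀ + at → t = (4 − 0) / 1.7 = 2.35 s
v² = v₀² + 2aΔx → Δx = (4² − 0²)/(2·1.7) = 4.71 m

Phase 2 (constant speed): v₀ = 4.00 m/s, a = 0 m/s².
v = v₀ + at = 4.00 + (0)(8) = 4.00 m/s
Δx = v₀t + ½at² = 4.00·8 + 0.5·0·8² = 32.0 m

Phase 3 (decelerating): v₀ = 4.00 m/s, a = -1.9 m/s².
v = v₀ + at → t = (0 − 4.00) / -1.9 = 2.11 s
v² = v₀² + 2aΔx → Δx = (0² − 4.00²)/(2·-1.9) = 4.21 m
Total time = 2.35 + 8.00 + 2.11 = 12.5 s

12.46 s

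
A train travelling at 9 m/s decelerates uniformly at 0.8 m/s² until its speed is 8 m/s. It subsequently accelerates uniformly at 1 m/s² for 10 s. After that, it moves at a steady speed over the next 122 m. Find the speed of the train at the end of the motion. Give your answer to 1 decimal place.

18.0 m/s

Phase 1 (decelerating): v₀ = 9.00 m/s, a = -0.8 m/s².
v = v₀ + at → t = (8 − 9.00) / -0.8 = 1.25 s
v² = v₀² + 2aΔx → Δx = (8² − 9.00²)/(2·-0.8) = 10.6 m

Phase 2 (accelerating): v₀ = 8.00 m/s, a = 1 m/s².
v = v₀ + at = 8.00 + (1)(10) = 18.0 m/s
Δx = v₀t + ½at² = 8.00·10 + 0.5·1·10² = 130 m

Phase 3 (constant speed): v₀ = 18.0 m/s, a = 0 m/s².
Constant speed: t = d/v = 122/18.0 = 6.78 s
Final speed = 18.0 m/s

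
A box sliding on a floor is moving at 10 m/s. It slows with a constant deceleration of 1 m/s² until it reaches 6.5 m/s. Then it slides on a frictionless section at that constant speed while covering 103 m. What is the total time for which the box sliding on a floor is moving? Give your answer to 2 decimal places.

Phase 1 (decelerating): v₀ = 10.0 m/s, a = -1 m/s².
v = v₀ + at → t = (6.5 − 10.0) / -1 = 3.50 s
v² = v₀² + 2aΔx → Δx = (6.5² − 10.0²)/(2·-1) = 28.9 m

Phase 2 (constant speed): v₀ = 6.50 m/s, a = 0 m/s².
Constant speed: t = d/v = 103/6.50 = 15.8 s
Total time = 3.50 + 15.8 = 19.3 s

19.35 s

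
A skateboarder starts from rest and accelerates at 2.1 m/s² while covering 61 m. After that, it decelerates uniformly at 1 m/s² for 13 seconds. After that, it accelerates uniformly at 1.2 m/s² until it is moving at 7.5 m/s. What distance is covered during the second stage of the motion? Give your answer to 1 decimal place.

123.6 m

Phase 1 (accelerating): v₀ = 0 m/s, a = 2.1 m/s².
v² = v₀² + 2aΔx = 0² + 2·2.1·61 = 256 → v = 16.0 m/s
t = (v − v₀)/a = (16.0 − 0)/2.1 = 7.62 s

Phase 2 (decelerating): v₀ = 16.0 m/s, a = -1 m/s².
v = v₀ + at = 16.0 + (-1)(13) = 3.01 m/s
Δx = v₀t + ½at² = 16.0·13 + 0.5·-1·13² = 124 m
Distance in phase 2 = 124 m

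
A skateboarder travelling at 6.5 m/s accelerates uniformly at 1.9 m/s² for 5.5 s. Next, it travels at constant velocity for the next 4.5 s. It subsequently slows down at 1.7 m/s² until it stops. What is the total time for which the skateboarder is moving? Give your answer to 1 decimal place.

Phase 1 (accelerating): v₀ = 6.50 m/s, a = 1.9 m/s².
v = v₀ + at = 6.50 + (1.9)(5.5) = 16.9 m/s
Δx = v₀t + ½at² = 6.50·5.5 + 0.5·1.9·5.5² = 64.5 m

Phase 2 (constant speed): v₀ = 16.9 m/s, a = 0 m/s².
v = v₀ + at = 16.9 + (0)(4.5) = 16.9 m/s
Δx = v₀t + ½at² = 16.9·4.5 + 0.5·0·4.5² = 76.3 m

Phase 3 (decelerating): v₀ = 16.9 m/s, a = -1.7 m/s².
v = v₀ + at → t = (0 − 16.9) / -1.7 = 9.97 s
v² = v₀² + 2aΔx → Δx = (0² − 16.9²)/(2·-1.7) = 84.5 m
Total time = 5.50 + 4.50 + 9.97 = 20.0 s

20.0 s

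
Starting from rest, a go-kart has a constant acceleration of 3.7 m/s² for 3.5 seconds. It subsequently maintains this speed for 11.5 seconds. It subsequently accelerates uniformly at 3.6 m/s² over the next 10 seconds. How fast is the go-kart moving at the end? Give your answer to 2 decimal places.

48.95 m/s

Phase 1 (accelerating): v₀ = 0 m/s, a = 3.7 m/s².
v = v₀ + at = 0 + (3.7)(3.5) = 13.0 m/s
Δx = v₀t + ½at² = 0·3.5 + 0.5·3.7·3.5² = 22.7 m

Phase 2 (constant speed): v₀ = 13.0 m/s, a = 0 m/s².
v = v₀ + at = 13.0 + (0)(11.5) = 13.0 m/s
Δx = v₀t + ½at² = 13.0·11.5 + 0.5·0·11.5² = 149 m

Phase 3 (accelerating): v₀ = 13.0 m/s, a = 3.6 m/s².
v = v₀ + at = 13.0 + (3.6)(10) = 49.0 m/s
Δx = v₀t + ½at² = 13.0·10 + 0.5·3.6·10² = 310 m
Final speed = 49.0 m/s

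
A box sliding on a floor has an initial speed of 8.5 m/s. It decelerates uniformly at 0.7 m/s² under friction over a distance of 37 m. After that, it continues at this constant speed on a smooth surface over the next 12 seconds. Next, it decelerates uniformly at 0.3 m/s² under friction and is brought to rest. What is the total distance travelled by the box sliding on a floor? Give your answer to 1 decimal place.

Phase 1 (decelerating): v₀ = 8.50 m/s, a = -0.7 m/s².
v² = v₀² + 2aΔx = 8.50² + 2·-0.7·37 = 20.5 → v = 4.52 m/s
t = (v − v₀)/a = (4.52 − 8.50)/-0.7 = 5.68 s

Phase 2 (constant speed): v₀ = 4.52 m/s, a = 0 m/s².
v = v₀ + at = 4.52 + (0)(12) = 4.52 m/s
Δx = v₀t + ½at² = 4.52·12 + 0.5·0·12² = 54.3 m

Phase 3 (decelerating): v₀ = 4.52 m/s, a = -0.3 m/s².
v = v₀ + at → t = (0 − 4.52) / -0.3 = 15.1 s
v² = v₀² + 2aΔx → Δx = (0² − 4.52²)/(2·-0.3) = 34.1 m
Total distance = 37.0 + 54.3 + 34.1 = 125 m

125.3 m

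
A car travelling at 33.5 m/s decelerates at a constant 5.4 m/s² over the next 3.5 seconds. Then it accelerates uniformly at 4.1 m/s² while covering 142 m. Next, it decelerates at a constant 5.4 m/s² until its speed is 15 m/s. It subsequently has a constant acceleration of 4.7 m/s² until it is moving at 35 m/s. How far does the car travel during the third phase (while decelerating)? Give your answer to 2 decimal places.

Phase 1 (decelerating): v₀ = 33.5 m/s, a = -5.4 m/s².
v = v₀ + at = 33.5 + (-5.4)(3.5) = 14.6 m/s
Δx = v₀t + ½at² = 33.5·3.5 + 0.5·-5.4·3.5² = 84.2 m

Phase 2 (accelerating): v₀ = 14.6 m/s, a = 4.1 m/s².
v² = v₀² + 2aΔx = 14.6² + 2·4.1·142 = 1380 → v = 37.1 m/s
t = (v − v₀)/a = (37.1 − 14.6)/4.1 = 5.49 s

Phase 3 (decelerating): v₀ = 37.1 m/s, a = -5.4 m/s².
v = v₀ + at → t = (15 − 37.1) / -5.4 = 4.10 s
v² = v₀² + 2aΔx → Δx = (15² − 37.1²)/(2·-5.4) = 107 m
Distance in phase 3 = 107 m

106.72 m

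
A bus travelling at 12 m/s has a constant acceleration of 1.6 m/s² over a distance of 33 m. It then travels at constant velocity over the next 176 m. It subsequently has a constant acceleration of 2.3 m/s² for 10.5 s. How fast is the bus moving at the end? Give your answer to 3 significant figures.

39.9 m/s

Phase 1 (accelerating): v₀ = 12.0 m/s, a = 1.6 m/s².
v² = v₀² + 2aΔx = 12.0² + 2·1.6·33 = 250 → v = 15.8 m/s
t = (v − v₀)/a = (15.8 − 12.0)/1.6 = 2.37 s

Phase 2 (constant speed): v₀ = 15.8 m/s, a = 0 m/s².
Constant speed: t = d/v = 176/15.8 = 11.1 s

Phase 3 (accelerating): v₀ = 15.8 m/s, a = 2.3 m/s².
v = v₀ + at = 15.8 + (2.3)(10.5) = 39.9 m/s
Δx = v₀t + ½at² = 15.8·10.5 + 0.5·2.3·10.5² = 293 m
Final speed = 39.9 m/s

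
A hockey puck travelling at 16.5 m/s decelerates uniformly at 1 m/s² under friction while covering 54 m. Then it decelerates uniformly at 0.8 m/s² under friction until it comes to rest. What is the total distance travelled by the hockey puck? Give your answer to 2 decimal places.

Phase 1 (decelerating): v₀ = 16.5 m/s, a = -1 m/s².
v² = v₀² + 2aΔx = 16.5² + 2·-1·54 = 164 → v = 12.8 m/s
t = (v − v₀)/a = (12.8 − 16.5)/-1 = 3.68 s

Phase 2 (decelerating): v₀ = 12.8 m/s, a = -0.8 m/s².
v = v₀ + at → t = (0 − 12.8) / -0.8 = 16.0 s
v² = v₀² + 2aΔx → Δx = (0² − 12.8²)/(2·-0.8) = 103 m
Total distance = 54.0 + 103 = 157 m

156.66 m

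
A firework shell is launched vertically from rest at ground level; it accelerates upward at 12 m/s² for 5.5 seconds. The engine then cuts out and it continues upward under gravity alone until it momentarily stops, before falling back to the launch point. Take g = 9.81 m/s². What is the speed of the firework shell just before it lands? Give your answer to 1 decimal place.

Phase 1 (powered ascent): v₀ = 0 m/s, a = 12 m/s².
v = v₀ + at = 0 + (12)(5.5) = 66.0 m/s
Δx = v₀t + ½at² = 0·5.5 + 0.5·12·5.5² = 182 m

Phase 2 (coasting upward): v₀ = 66.0 m/s, a = -9.81 m/s².
v = v₀ + at → t = (0 − 66.0) / -9.81 = 6.73 s
v² = v₀² + 2aΔx → Δx = (0² − 66.0²)/(2·-9.81) = 222 m

Phase 3 (free fall): v₀ = 0 m/s, a = -9.81 m/s².
Falls 404 m from rest: t = √(2·404/9.81) = 9.07 s; v = g·t = 89.0 m/s.
Impact speed = 89.0 m/s

89.0 m/s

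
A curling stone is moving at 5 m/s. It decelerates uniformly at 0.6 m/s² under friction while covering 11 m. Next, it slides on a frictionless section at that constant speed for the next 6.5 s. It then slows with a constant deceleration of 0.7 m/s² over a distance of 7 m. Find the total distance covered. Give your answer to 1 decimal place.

40.3 m

Phase 1 (decelerating): v₀ = 5.00 m/s, a = -0.6 m/s².
v² = v₀² + 2aΔx = 5.00² + 2·-0.6·11 = 11.8 → v = 3.44 m/s
t = (v − v₀)/a = (3.44 − 5.00)/-0.6 = 2.61 s

Phase 2 (constant speed): v₀ = 3.44 m/s, a = 0 m/s².
v = v₀ + at = 3.44 + (0)(6.5) = 3.44 m/s
Δx = v₀t + ½at² = 3.44·6.5 + 0.5·0·6.5² = 22.3 m

Phase 3 (decelerating): v₀ = 3.44 m/s, a = -0.7 m/s².
v² = v₀² + 2aΔx = 3.44² + 2·-0.7·7 = 2.00 → v = 1.41 m/s
t = (v − v₀)/a = (1.41 − 3.44)/-0.7 = 2.89 s
Total distance = 11.0 + 22.3 + 7.00 = 40.3 m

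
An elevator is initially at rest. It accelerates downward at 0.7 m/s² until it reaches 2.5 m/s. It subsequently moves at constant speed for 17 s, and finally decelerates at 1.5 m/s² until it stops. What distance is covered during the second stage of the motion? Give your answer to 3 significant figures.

Phase 1 (accelerating): v₀ = 0 m/s, a = 0.7 m/s².
v = v₀ + at → t = (2.5 − 0) / 0.7 = 3.57 s
v² = v₀² + 2aΔx → Δx = (2.5² − 0²)/(2·0.7) = 4.46 m

Phase 2 (constant speed): v₀ = 2.50 m/s, a = 0 m/s².
v = v₀ + at = 2.50 + (0)(17) = 2.50 m/s
Δx = v₀t + ½at² = 2.50·17 + 0.5·0·17² = 42.5 m
Distance in phase 2 = 42.5 m

42.5 m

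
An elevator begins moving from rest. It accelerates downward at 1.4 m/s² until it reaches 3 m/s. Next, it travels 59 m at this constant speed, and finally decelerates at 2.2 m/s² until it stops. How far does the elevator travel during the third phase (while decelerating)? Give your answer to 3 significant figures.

Phase 1 (accelerating): v₀ = 0 m/s, a = 1.4 m/s².
v = v₀ + at → t = (3 − 0) / 1.4 = 2.14 s
v² = v₀² + 2aΔx → Δx = (3² − 0²)/(2·1.4) = 3.21 m

Phase 2 (constant speed): v₀ = 3.00 m/s, a = 0 m/s².
Constant speed: t = d/v = 59/3.00 = 19.7 s

Phase 3 (decelerating): v₀ = 3.00 m/s, a = -2.2 m/s².
v = v₀ + at → t = (0 − 3.00) / -2.2 = 1.36 s
v² = v₀² + 2aΔx → Δx = (0² − 3.00²)/(2·-2.2) = 2.05 m
Distance in phase 3 = 2.05 m

2.05 m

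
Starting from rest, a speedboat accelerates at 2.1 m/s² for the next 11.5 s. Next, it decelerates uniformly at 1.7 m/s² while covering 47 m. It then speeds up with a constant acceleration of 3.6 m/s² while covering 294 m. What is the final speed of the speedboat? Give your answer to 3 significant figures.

50.4 m/s

Phase 1 (accelerating): v₀ = 0 m/s, a = 2.1 m/s².
v = v₀ + at = 0 + (2.1)(11.5) = 24.2 m/s
Δx = v₀t + ½at² = 0·11.5 + 0.5·2.1·11.5² = 139 m

Phase 2 (decelerating): v₀ = 24.2 m/s, a = -1.7 m/s².
v² = v₀² + 2aΔx = 24.2² + 2·-1.7·47 = 423 → v = 20.6 m/s
t = (v − v₀)/a = (20.6 − 24.2)/-1.7 = 2.10 s

Phase 3 (accelerating): v₀ = 20.6 m/s, a = 3.6 m/s².
v² = v₀² + 2aΔx = 20.6² + 2·3.6·294 = 2540 → v = 50.4 m/s
t = (v − v₀)/a = (50.4 − 20.6)/3.6 = 8.28 s
Final speed = 50.4 m/s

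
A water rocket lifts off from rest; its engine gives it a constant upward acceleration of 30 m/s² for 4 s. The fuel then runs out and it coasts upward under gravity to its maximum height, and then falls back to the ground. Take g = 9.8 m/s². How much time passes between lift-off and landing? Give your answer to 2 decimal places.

30.35 s

Phase 1 (powered ascent): v₀ = 0 m/s, a = 30 m/s².
v = v₀ + at = 0 + (30)(4) = 120 m/s
Δx = v₀t + ½at² = 0·4 + 0.5·30·4² = 240 m

Phase 2 (coasting upward): v₀ = 120 m/s, a = -9.8 m/s².
v = v₀ + at → t = (0 − 120) / -9.8 = 12.2 s
v² = v₀² + 2aΔx → Δx = (0² − 120²)/(2·-9.8) = 735 m

Phase 3 (free fall): v₀ = 0 m/s, a = -9.8 m/s².
Falls 975 m from rest: t = √(2·975/9.8) = 14.1 s; v = g·t = 138 m/s.
Total time = 4.00 + 12.2 + 14.1 = 30.3 s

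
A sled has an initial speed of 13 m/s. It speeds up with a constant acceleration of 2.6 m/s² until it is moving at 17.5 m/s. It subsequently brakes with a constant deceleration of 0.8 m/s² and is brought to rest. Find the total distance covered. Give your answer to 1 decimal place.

217.8 m

Phase 1 (accelerating): v₀ = 13.0 m/s, a = 2.6 m/s².
v = v₀ + at → t = (17.5 − 13.0) / 2.6 = 1.73 s
v² = v₀² + 2aΔx → Δx = (17.5² − 13.0²)/(2·2.6) = 26.4 m

Phase 2 (decelerating): v₀ = 17.5 m/s, a = -0.8 m/s².
v = v₀ + at → t = (0 − 17.5) / -0.8 = 21.9 s
v² = v₀² + 2aΔx → Δx = (0² − 17.5²)/(2·-0.8) = 191 m
Total distance = 26.4 + 191 = 218 m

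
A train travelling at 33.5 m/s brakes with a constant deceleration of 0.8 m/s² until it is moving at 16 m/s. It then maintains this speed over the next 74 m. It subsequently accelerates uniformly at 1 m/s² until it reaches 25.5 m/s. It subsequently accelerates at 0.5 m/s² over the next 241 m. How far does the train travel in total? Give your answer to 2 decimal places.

Phase 1 (decelerating): v₀ = 33.5 m/s, a = -0.8 m/s².
v = v₀ + at → t = (16 − 33.5) / -0.8 = 21.9 s
v² = v₀² + 2aΔx → Δx = (16² − 33.5²)/(2·-0.8) = 541 m

Phase 2 (constant speed): v₀ = 16.0 m/s, a = 0 m/s².
Constant speed: t = d/v = 74/16.0 = 4.62 s

Phase 3 (accelerating): v₀ = 16.0 m/s, a = 1 m/s².
v = v₀ + at → t = (25.5 − 16.0) / 1 = 9.50 s
v² = v₀² + 2aΔx → Δx = (25.5² − 16.0²)/(2·1) = 197 m

Phase 4 (accelerating): v₀ = 25.5 m/s, a = 0.5 m/s².
v² = v₀² + 2aΔx = 25.5² + 2·0.5·241 = 891 → v = 29.9 m/s
t = (v − v₀)/a = (29.9 − 25.5)/0.5 = 8.71 s
Total distance = 541 + 74.0 + 197 + 241 = 1050 m

1053.53 m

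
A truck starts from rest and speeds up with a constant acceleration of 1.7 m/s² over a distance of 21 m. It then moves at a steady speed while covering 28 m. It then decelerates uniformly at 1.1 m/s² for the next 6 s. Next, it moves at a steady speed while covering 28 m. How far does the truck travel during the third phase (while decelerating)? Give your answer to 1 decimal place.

30.9 m

Phase 1 (accelerating): v₀ = 0 m/s, a = 1.7 m/s².
v² = v₀² + 2aΔx = 0² + 2·1.7·21 = 71.4 → v = 8.45 m/s
t = (v − v₀)/a = (8.45 − 0)/1.7 = 4.97 s

Phase 2 (constant speed): v₀ = 8.45 m/s, a = 0 m/s².
Constant speed: t = d/v = 28/8.45 = 3.31 s

Phase 3 (decelerating): v₀ = 8.45 m/s, a = -1.1 m/s².
v = v₀ + at = 8.45 + (-1.1)(6) = 1.85 m/s
Δx = v₀t + ½at² = 8.45·6 + 0.5·-1.1·6² = 30.9 m
Distance in phase 3 = 30.9 m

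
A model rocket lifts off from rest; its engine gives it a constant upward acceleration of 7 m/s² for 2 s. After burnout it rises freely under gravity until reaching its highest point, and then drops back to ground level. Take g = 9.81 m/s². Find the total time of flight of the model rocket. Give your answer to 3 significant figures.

Phase 1 (powered ascent): v₀ = 0 m/s, a = 7 m/s².
v = v₀ + at = 0 + (7)(2) = 14.0 m/s
Δx = v₀t + ½at² = 0·2 + 0.5·7·2² = 14.0 m

Phase 2 (coasting upward): v₀ = 14.0 m/s, a = -9.81 m/s².
v = v₀ + at → t = (0 − 14.0) / -9.81 = 1.43 s
v² = v₀² + 2aΔx → Δx = (0² − 14.0²)/(2·-9.81) = 9.99 m

Phase 3 (free fall): v₀ = 0 m/s, a = -9.81 m/s².
Falls 24.0 m from rest: t = √(2·24.0/9.81) = 2.21 s; v = g·t = 21.7 m/s.
Total time = 2.00 + 1.43 + 2.21 = 5.64 s

5.64 s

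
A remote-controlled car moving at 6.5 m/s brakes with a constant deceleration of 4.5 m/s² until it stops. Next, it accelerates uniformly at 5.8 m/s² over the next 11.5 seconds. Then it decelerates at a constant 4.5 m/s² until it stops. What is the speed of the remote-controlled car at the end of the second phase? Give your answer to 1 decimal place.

Phase 1 (decelerating): v₀ = 6.50 m/s, a = -4.5 m/s².
v = v₀ + at → t = (0 − 6.50) / -4.5 = 1.44 s
v² = v₀² + 2aΔx → Δx = (0² − 6.50²)/(2·-4.5) = 4.69 m

Phase 2 (accelerating): v₀ = 0 m/s, a = 5.8 m/s².
v = v₀ + at = 0 + (5.8)(11.5) = 66.7 m/s
Δx = v₀t + ½at² = 0·11.5 + 0.5·5.8·11.5² = 384 m
Speed at end of phase 2 = 66.7 m/s

66.7 m/s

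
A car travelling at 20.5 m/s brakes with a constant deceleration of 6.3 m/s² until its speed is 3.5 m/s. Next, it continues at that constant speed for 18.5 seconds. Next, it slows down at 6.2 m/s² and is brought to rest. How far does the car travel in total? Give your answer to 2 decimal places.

Phase 1 (decelerating): v₀ = 20.5 m/s, a = -6.3 m/s².
v = v₀ + at → t = (3.5 − 20.5) / -6.3 = 2.70 s
v² = v₀² + 2aΔx → Δx = (3.5² − 20.5²)/(2·-6.3) = 32.4 m

Phase 2 (constant speed): v₀ = 3.50 m/s, a = 0 m/s².
v = v₀ + at = 3.50 + (0)(18.5) = 3.50 m/s
Δx = v₀t + ½at² = 3.50·18.5 + 0.5·0·18.5² = 64.8 m

Phase 3 (decelerating): v₀ = 3.50 m/s, a = -6.2 m/s².
v = v₀ + at → t = (0 − 3.50) / -6.2 = 0.565 s
v² = v₀² + 2aΔx → Δx = (0² − 3.50²)/(2·-6.2) = 0.988 m
Total distance = 32.4 + 64.8 + 0.988 = 98.1 m

98.12 m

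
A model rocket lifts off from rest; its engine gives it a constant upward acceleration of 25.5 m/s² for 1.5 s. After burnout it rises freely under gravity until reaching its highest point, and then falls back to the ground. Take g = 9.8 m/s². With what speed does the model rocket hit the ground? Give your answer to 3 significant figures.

45.0 m/s

Phase 1 (powered ascent): v₀ = 0 m/s, a = 25.5 m/s².
v = v₀ + at = 0 + (25.5)(1.5) = 38.2 m/s
Δx = v₀t + ½at² = 0·1.5 + 0.5·25.5·1.5² = 28.7 m

Phase 2 (coasting upward): v₀ = 38.2 m/s, a = -9.8 m/s².
v = v₀ + at → t = (0 − 38.2) / -9.8 = 3.90 s
v² = v₀² + 2aΔx → Δx = (0² − 38.2²)/(2·-9.8) = 74.6 m

Phase 3 (free fall): v₀ = 0 m/s, a = -9.8 m/s².
Falls 103 m from rest: t = √(2·103/9.8) = 4.59 s; v = g·t = 45.0 m/s.
Impact speed = 45.0 m/s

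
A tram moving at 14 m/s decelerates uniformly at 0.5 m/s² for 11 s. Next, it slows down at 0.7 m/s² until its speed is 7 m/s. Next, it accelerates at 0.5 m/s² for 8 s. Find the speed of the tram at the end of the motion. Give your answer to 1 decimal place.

11.0 m/s

Phase 1 (decelerating): v₀ = 14.0 m/s, a = -0.5 m/s².
v = v₀ + at = 14.0 + (-0.5)(11) = 8.50 m/s
Δx = v₀t + ½at² = 14.0·11 + 0.5·-0.5·11² = 124 m

Phase 2 (decelerating): v₀ = 8.50 m/s, a = -0.7 m/s².
v = v₀ + at → t = (7 − 8.50) / -0.7 = 2.14 s
v² = v₀² + 2aΔx → Δx = (7² − 8.50²)/(2·-0.7) = 16.6 m

Phase 3 (accelerating): v₀ = 7.00 m/s, a = 0.5 m/s².
v = v₀ + at = 7.00 + (0.5)(8) = 11.0 m/s
Δx = v₀t + ½at² = 7.00·8 + 0.5·0.5·8² = 72.0 m
Final speed = 11.0 m/s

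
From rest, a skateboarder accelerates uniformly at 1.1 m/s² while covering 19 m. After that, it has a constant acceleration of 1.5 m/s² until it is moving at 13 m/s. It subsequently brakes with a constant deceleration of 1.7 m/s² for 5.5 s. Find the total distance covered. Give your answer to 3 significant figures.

107 m

Phase 1 (accelerating): v₀ = 0 m/s, a = 1.1 m/s².
v² = v₀² + 2aΔx = 0² + 2·1.1·19 = 41.8 → v = 6.47 m/s
t = (v − v₀)/a = (6.47 − 0)/1.1 = 5.88 s

Phase 2 (accelerating): v₀ = 6.47 m/s, a = 1.5 m/s².
v = v₀ + at → t = (13 − 6.47) / 1.5 = 4.36 s
v² = v₀² + 2aΔx → Δx = (13² − 6.47²)/(2·1.5) = 42.4 m

Phase 3 (decelerating): v₀ = 13.0 m/s, a = -1.7 m/s².
v = v₀ + at = 13.0 + (-1.7)(5.5) = 3.65 m/s
Δx = v₀t + ½at² = 13.0·5.5 + 0.5·-1.7·5.5² = 45.8 m
Total distance = 19.0 + 42.4 + 45.8 = 107 m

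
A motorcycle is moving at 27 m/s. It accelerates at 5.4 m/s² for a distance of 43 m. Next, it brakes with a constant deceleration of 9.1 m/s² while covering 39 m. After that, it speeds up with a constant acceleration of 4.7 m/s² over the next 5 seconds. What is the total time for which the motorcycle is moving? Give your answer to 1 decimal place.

7.8 s

Phase 1 (accelerating): v₀ = 27.0 m/s, a = 5.4 m/s².
v² = v₀² + 2aΔx = 27.0² + 2·5.4·43 = 1190 → v = 34.5 m/s
t = (v − v₀)/a = (34.5 − 27.0)/5.4 = 1.40 s

Phase 2 (decelerating): v₀ = 34.5 m/s, a = -9.1 m/s².
v² = v₀² + 2aΔx = 34.5² + 2·-9.1·39 = 484 → v = 22.0 m/s
t = (v − v₀)/a = (22.0 − 34.5)/-9.1 = 1.38 s

Phase 3 (accelerating): v₀ = 22.0 m/s, a = 4.7 m/s².
v = v₀ + at = 22.0 + (4.7)(5) = 45.5 m/s
Δx = v₀t + ½at² = 22.0·5 + 0.5·4.7·5² = 169 m
Total time = 1.40 + 1.38 + 5.00 = 7.78 s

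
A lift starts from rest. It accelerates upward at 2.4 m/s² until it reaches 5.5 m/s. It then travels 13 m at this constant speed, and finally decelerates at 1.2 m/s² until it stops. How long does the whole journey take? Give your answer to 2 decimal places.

9.24 s

Phase 1 (accelerating): v₀ = 0 m/s, a = 2.4 m/s².
v = v₀ + at → t = (5.5 − 0) / 2.4 = 2.29 s
v² = v₀² + 2aΔx → Δx = (5.5² − 0²)/(2·2.4) = 6.30 m

Phase 2 (constant speed): v₀ = 5.50 m/s, a = 0 m/s².
Constant speed: t = d/v = 13/5.50 = 2.36 s

Phase 3 (decelerating): v₀ = 5.50 m/s, a = -1.2 m/s².
v = v₀ + at → t = (0 − 5.50) / -1.2 = 4.58 s
v² = v₀² + 2aΔx → Δx = (0² − 5.50²)/(2·-1.2) = 12.6 m
Total time = 2.29 + 2.36 + 4.58 = 9.24 s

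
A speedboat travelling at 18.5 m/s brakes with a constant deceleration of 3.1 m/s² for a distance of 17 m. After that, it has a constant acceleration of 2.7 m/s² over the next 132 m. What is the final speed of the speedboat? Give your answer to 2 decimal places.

30.82 m/s

Phase 1 (decelerating): v₀ = 18.5 m/s, a = -3.1 m/s².
v² = v₀² + 2aΔx = 18.5² + 2·-3.1·17 = 237 → v = 15.4 m/s
t = (v − v₀)/a = (15.4 − 18.5)/-3.1 = 1.00 s

Phase 2 (accelerating): v₀ = 15.4 m/s, a = 2.7 m/s².
v² = v₀² + 2aΔx = 15.4² + 2·2.7·132 = 950 → v = 30.8 m/s
t = (v − v₀)/a = (30.8 − 15.4)/2.7 = 5.71 s
Final speed = 30.8 m/s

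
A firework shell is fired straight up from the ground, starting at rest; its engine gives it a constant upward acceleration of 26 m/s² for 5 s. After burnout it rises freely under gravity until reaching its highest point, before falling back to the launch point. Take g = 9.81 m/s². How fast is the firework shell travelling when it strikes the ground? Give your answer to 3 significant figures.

153 m/s

Phase 1 (powered ascent): v₀ = 0 m/s, a = 26 m/s².
v = v₀ + at = 0 + (26)(5) = 130 m/s
Δx = v₀t + ½at² = 0·5 + 0.5·26·5² = 325 m

Phase 2 (coasting upward): v₀ = 130 m/s, a = -9.81 m/s².
v = v₀ + at → t = (0 − 130) / -9.81 = 13.3 s
v² = v₀² + 2aΔx → Δx = (0² − 130²)/(2·-9.81) = 861 m

Phase 3 (free fall): v₀ = 0 m/s, a = -9.81 m/s².
Falls 1190 m from rest: t = √(2·1190/9.81) = 15.6 s; v = g·t = 153 m/s.
Impact speed = 153 m/s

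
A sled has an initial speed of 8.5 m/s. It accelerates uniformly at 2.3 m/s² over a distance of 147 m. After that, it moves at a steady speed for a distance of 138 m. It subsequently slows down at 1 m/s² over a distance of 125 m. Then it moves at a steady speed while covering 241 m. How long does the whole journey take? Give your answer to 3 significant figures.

29.1 s

Phase 1 (accelerating): v₀ = 8.50 m/s, a = 2.3 m/s².
v² = v₀² + 2aΔx = 8.50² + 2·2.3·147 = 748 → v = 27.4 m/s
t = (v − v₀)/a = (27.4 − 8.50)/2.3 = 8.20 s

Phase 2 (constant speed): v₀ = 27.4 m/s, a = 0 m/s².
Constant speed: t = d/v = 138/27.4 = 5.04 s

Phase 3 (decelerating): v₀ = 27.4 m/s, a = -1 m/s².
v² = v₀² + 2aΔx = 27.4² + 2·-1·125 = 498 → v = 22.3 m/s
t = (v − v₀)/a = (22.3 − 27.4)/-1 = 5.03 s

Phase 4 (constant speed): v₀ = 22.3 m/s, a = 0 m/s².
Constant speed: t = d/v = 241/22.3 = 10.8 s
Total time = 8.20 + 5.04 + 5.03 + 10.8 = 29.1 s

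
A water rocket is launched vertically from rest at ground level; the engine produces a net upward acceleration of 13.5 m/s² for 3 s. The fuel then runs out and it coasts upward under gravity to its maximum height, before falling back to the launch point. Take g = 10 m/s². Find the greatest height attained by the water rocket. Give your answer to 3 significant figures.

143 m

Phase 1 (powered ascent): v₀ = 0 m/s, a = 13.5 m/s².
v = v₀ + at = 0 + (13.5)(3) = 40.5 m/s
Δx = v₀t + ½at² = 0·3 + 0.5·13.5·3² = 60.8 m

Phase 2 (coasting upward): v₀ = 40.5 m/s, a = -10 m/s².
v = v₀ + at → t = (0 − 40.5) / -10 = 4.05 s
v² = v₀² + 2aΔx → Δx = (0² − 40.5²)/(2·-10) = 82.0 m
Maximum height = 60.8 + 82.0 = 143 m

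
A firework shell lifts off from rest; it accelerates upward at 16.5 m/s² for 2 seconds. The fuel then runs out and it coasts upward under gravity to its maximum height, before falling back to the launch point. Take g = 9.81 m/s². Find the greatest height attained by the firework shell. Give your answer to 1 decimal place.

88.5 m

Phase 1 (powered ascent): v₀ = 0 m/s, a = 16.5 m/s².
v = v₀ + at = 0 + (16.5)(2) = 33.0 m/s
Δx = v₀t + ½at² = 0·2 + 0.5·16.5·2² = 33.0 m

Phase 2 (coasting upward): v₀ = 33.0 m/s, a = -9.81 m/s².
v = v₀ + at → t = (0 − 33.0) / -9.81 = 3.36 s
v² = v₀² + 2aΔx → Δx = (0² − 33.0²)/(2·-9.81) = 55.5 m
Maximum height = 33.0 + 55.5 = 88.5 m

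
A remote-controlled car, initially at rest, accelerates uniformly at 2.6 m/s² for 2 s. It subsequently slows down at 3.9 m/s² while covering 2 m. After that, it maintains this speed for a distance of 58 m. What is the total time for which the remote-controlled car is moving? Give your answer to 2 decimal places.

19.61 s

Phase 1 (accelerating): v₀ = 0 m/s, a = 2.6 m/s².
v = v₀ + at = 0 + (2.6)(2) = 5.20 m/s
Δx = v₀t + ½at² = 0·2 + 0.5·2.6·2² = 5.20 m

Phase 2 (decelerating): v₀ = 5.20 m/s, a = -3.9 m/s².
v² = v₀² + 2aΔx = 5.20² + 2·-3.9·2 = 11.4 → v = 3.38 m/s
t = (v − v₀)/a = (3.38 − 5.20)/-3.9 = 0.466 s

Phase 3 (constant speed): v₀ = 3.38 m/s, a = 0 m/s².
Constant speed: t = d/v = 58/3.38 = 17.1 s
Total time = 2.00 + 0.466 + 17.1 = 19.6 s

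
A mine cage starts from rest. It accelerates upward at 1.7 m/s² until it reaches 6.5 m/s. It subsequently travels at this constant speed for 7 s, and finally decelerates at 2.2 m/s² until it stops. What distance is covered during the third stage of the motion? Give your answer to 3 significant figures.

Phase 1 (accelerating): v₀ = 0 m/s, a = 1.7 m/s².
v = v₀ + at → t = (6.5 − 0) / 1.7 = 3.82 s
v² = v₀² + 2aΔx → Δx = (6.5² − 0²)/(2·1.7) = 12.4 m

Phase 2 (constant speed): v₀ = 6.50 m/s, a = 0 m/s².
v = v₀ + at = 6.50 + (0)(7) = 6.50 m/s
Δx = v₀t + ½at² = 6.50·7 + 0.5·0·7² = 45.5 m

Phase 3 (decelerating): v₀ = 6.50 m/s, a = -2.2 m/s².
v = v₀ + at → t = (0 − 6.50) / -2.2 = 2.95 s
v² = v₀² + 2aΔx → Δx = (0² − 6.50²)/(2·-2.2) = 9.60 m
Distance in phase 3 = 9.60 m

9.60 m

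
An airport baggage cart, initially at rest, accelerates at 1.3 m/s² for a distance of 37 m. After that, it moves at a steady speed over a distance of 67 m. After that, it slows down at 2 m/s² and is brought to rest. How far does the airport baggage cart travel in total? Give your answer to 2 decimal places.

Phase 1 (accelerating): v₀ = 0 m/s, a = 1.3 m/s².
v² = v₀² + 2aΔx = 0² + 2·1.3·37 = 96.2 → v = 9.81 m/s
t = (v − v₀)/a = (9.81 − 0)/1.3 = 7.54 s

Phase 2 (constant speed): v₀ = 9.81 m/s, a = 0 m/s².
Constant speed: t = d/v = 67/9.81 = 6.83 s

Phase 3 (decelerating): v₀ = 9.81 m/s, a = -2 m/s².
v = v₀ + at → t = (0 − 9.81) / -2 = 4.90 s
v² = v₀² + 2aΔx → Δx = (0² − 9.81²)/(2·-2) = 24.1 m
Total distance = 37.0 + 67.0 + 24.1 = 128 m

128.05 m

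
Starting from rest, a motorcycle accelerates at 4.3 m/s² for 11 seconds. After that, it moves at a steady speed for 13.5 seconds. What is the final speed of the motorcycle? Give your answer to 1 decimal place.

47.3 m/s

Phase 1 (accelerating): v₀ = 0 m/s, a = 4.3 m/s².
v = v₀ + at = 0 + (4.3)(11) = 47.3 m/s
Δx = v₀t + ½at² = 0·11 + 0.5·4.3·11² = 260 m

Phase 2 (constant speed): v₀ = 47.3 m/s, a = 0 m/s².
v = v₀ + at = 47.3 + (0)(13.5) = 47.3 m/s
Δx = v₀t + ½at² = 47.3·13.5 + 0.5·0·13.5² = 639 m
Final speed = 47.3 m/s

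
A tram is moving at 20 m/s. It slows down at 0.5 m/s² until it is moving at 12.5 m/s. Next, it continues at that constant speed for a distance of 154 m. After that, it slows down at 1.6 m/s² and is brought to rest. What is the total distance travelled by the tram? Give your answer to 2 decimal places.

446.58 m

Phase 1 (decelerating): v₀ = 20.0 m/s, a = -0.5 m/s².
v = v₀ + at → t = (12.5 − 20.0) / -0.5 = 15.0 s
v² = v₀² + 2aΔx → Δx = (12.5² − 20.0²)/(2·-0.5) = 244 m

Phase 2 (constant speed): v₀ = 12.5 m/s, a = 0 m/s².
Constant speed: t = d/v = 154/12.5 = 12.3 s

Phase 3 (decelerating): v₀ = 12.5 m/s, a = -1.6 m/s².
v = v₀ + at → t = (0 − 12.5) / -1.6 = 7.81 s
v² = v₀² + 2aΔx → Δx = (0² − 12.5²)/(2·-1.6) = 48.8 m
Total distance = 244 + 154 + 48.8 = 447 m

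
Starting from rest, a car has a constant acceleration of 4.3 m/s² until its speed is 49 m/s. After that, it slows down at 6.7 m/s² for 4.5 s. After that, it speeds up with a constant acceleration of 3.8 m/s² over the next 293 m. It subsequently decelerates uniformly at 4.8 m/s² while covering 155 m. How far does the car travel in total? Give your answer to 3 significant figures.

880 m

Phase 1 (accelerating): v₀ = 0 m/s, a = 4.3 m/s².
v = v₀ + at → t = (49 − 0) / 4.3 = 11.4 s
v² = v₀² + 2aΔx → Δx = (49² − 0²)/(2·4.3) = 279 m

Phase 2 (decelerating): v₀ = 49.0 m/s, a = -6.7 m/s².
v = v₀ + at = 49.0 + (-6.7)(4.5) = 18.8 m/s
Δx = v₀t + ½at² = 49.0·4.5 + 0.5·-6.7·4.5² = 153 m

Phase 3 (accelerating): v₀ = 18.8 m/s, a = 3.8 m/s².
v² = v₀² + 2aΔx = 18.8² + 2·3.8·293 = 2580 → v = 50.8 m/s
t = (v − v₀)/a = (50.8 − 18.8)/3.8 = 8.41 s

Phase 4 (decelerating): v₀ = 50.8 m/s, a = -4.8 m/s².
v² = v₀² + 2aΔx = 50.8² + 2·-4.8·155 = 1090 → v = 33.1 m/s
t = (v − v₀)/a = (33.1 − 50.8)/-4.8 = 3.70 s
Total distance = 279 + 153 + 293 + 155 = 880 m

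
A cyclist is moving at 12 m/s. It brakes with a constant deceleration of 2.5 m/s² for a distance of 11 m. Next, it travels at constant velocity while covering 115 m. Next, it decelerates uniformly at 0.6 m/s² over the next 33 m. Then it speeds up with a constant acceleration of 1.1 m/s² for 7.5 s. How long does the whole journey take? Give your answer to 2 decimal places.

24.73 s

Phase 1 (decelerating): v₀ = 12.0 m/s, a = -2.5 m/s².
v² = v₀² + 2aΔx = 12.0² + 2·-2.5·11 = 89.0 → v = 9.43 m/s
t = (v − v₀)/a = (9.43 − 12.0)/-2.5 = 1.03 s

Phase 2 (constant speed): v₀ = 9.43 m/s, a = 0 m/s².
Constant speed: t = d/v = 115/9.43 = 12.2 s

Phase 3 (decelerating): v₀ = 9.43 m/s, a = -0.6 m/s².
v² = v₀² + 2aΔx = 9.43² + 2·-0.6·33 = 49.4 → v = 7.03 m/s
t = (v − v₀)/a = (7.03 − 9.43)/-0.6 = 4.01 s

Phase 4 (accelerating): v₀ = 7.03 m/s, a = 1.1 m/s².
v = v₀ + at = 7.03 + (1.1)(7.5) = 15.3 m/s
Δx = v₀t + ½at² = 7.03·7.5 + 0.5·1.1·7.5² = 83.7 m
Total time = 1.03 + 12.2 + 4.01 + 7.50 = 24.7 s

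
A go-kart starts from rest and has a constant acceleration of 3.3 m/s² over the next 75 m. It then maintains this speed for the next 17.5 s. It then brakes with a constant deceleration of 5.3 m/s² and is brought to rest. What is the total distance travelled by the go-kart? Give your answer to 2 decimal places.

511.05 m

Phase 1 (accelerating): v₀ = 0 m/s, a = 3.3 m/s².
v² = v₀² + 2aΔx = 0² + 2·3.3·75 = 495 → v = 22.2 m/s
t = (v − v₀)/a = (22.2 − 0)/3.3 = 6.74 s

Phase 2 (constant speed): v₀ = 22.2 m/s, a = 0 m/s².
v = v₀ + at = 22.2 + (0)(17.5) = 22.2 m/s
Δx = v₀t + ½at² = 22.2·17.5 + 0.5·0·17.5² = 389 m

Phase 3 (decelerating): v₀ = 22.2 m/s, a = -5.3 m/s².
v = v₀ + at → t = (0 − 22.2) / -5.3 = 4.20 s
v² = v₀² + 2aΔx → Δx = (0² − 22.2²)/(2·-5.3) = 46.7 m
Total distance = 75.0 + 389 + 46.7 = 511 m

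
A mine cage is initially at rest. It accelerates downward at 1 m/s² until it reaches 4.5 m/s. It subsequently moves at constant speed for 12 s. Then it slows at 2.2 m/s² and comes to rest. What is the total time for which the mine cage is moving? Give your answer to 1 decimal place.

18.5 s

Phase 1 (accelerating): v₀ = 0 m/s, a = 1 m/s².
v = v₀ + at → t = (4.5 − 0) / 1 = 4.50 s
v² = v₀² + 2aΔx → Δx = (4.5² − 0²)/(2·1) = 10.1 m

Phase 2 (constant speed): v₀ = 4.50 m/s, a = 0 m/s².
v = v₀ + at = 4.50 + (0)(12) = 4.50 m/s
Δx = v₀t + ½at² = 4.50·12 + 0.5·0·12² = 54.0 m

Phase 3 (decelerating): v₀ = 4.50 m/s, a = -2.2 m/s².
v = v₀ + at → t = (0 − 4.50) / -2.2 = 2.05 s
v² = v₀² + 2aΔx → Δx = (0² − 4.50²)/(2·-2.2) = 4.60 m
Total time = 4.50 + 12.0 + 2.05 = 18.5 s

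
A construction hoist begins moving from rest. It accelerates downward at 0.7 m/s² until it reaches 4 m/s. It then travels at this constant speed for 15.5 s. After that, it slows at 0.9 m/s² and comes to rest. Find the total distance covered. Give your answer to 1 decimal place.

Phase 1 (accelerating): v₀ = 0 m/s, a = 0.7 m/s².
v = v₀ + at → t = (4 − 0) / 0.7 = 5.71 s
v² = v₀² + 2aΔx → Δx = (4² − 0²)/(2·0.7) = 11.4 m

Phase 2 (constant speed): v₀ = 4.00 m/s, a = 0 m/s².
v = v₀ + at = 4.00 + (0)(15.5) = 4.00 m/s
Δx = v₀t + ½at² = 4.00·15.5 + 0.5·0·15.5² = 62.0 m

Phase 3 (decelerating): v₀ = 4.00 m/s, a = -0.9 m/s².
v = v₀ + at → t = (0 − 4.00) / -0.9 = 4.44 s
v² = v₀² + 2aΔx → Δx = (0² − 4.00²)/(2·-0.9) = 8.89 m
Total distance = 11.4 + 62.0 + 8.89 = 82.3 m

82.3 m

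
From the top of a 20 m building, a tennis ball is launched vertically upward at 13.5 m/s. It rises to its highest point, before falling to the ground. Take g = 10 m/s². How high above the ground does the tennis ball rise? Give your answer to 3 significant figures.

Phase 1 (rising): v₀ = 13.5 m/s, a = -10 m/s².
v = v₀ + at → t = (0 − 13.5) / -10 = 1.35 s
v² = v₀² + 2aΔx → Δx = (0² − 13.5²)/(2·-10) = 9.11 m
Maximum height = 20 + 9.11 = 29.1 m

29.1 m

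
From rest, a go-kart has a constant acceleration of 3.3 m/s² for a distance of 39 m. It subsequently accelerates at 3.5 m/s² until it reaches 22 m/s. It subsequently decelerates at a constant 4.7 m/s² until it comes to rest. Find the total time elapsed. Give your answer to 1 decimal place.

Phase 1 (accelerating): v₀ = 0 m/s, a = 3.3 m/s².
v² = v₀² + 2aΔx = 0² + 2·3.3·39 = 257 → v = 16.0 m/s
t = (v − v₀)/a = (16.0 − 0)/3.3 = 4.86 s

Phase 2 (accelerating): v₀ = 16.0 m/s, a = 3.5 m/s².
v = v₀ + at → t = (22 − 16.0) / 3.5 = 1.70 s
v² = v₀² + 2aΔx → Δx = (22² − 16.0²)/(2·3.5) = 32.4 m

Phase 3 (decelerating): v₀ = 22.0 m/s, a = -4.7 m/s².
v = v₀ + at → t = (0 − 22.0) / -4.7 = 4.68 s
v² = v₀² + 2aΔx → Δx = (0² − 22.0²)/(2·-4.7) = 51.5 m
Total time = 4.86 + 1.70 + 4.68 = 11.2 s

11.2 s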